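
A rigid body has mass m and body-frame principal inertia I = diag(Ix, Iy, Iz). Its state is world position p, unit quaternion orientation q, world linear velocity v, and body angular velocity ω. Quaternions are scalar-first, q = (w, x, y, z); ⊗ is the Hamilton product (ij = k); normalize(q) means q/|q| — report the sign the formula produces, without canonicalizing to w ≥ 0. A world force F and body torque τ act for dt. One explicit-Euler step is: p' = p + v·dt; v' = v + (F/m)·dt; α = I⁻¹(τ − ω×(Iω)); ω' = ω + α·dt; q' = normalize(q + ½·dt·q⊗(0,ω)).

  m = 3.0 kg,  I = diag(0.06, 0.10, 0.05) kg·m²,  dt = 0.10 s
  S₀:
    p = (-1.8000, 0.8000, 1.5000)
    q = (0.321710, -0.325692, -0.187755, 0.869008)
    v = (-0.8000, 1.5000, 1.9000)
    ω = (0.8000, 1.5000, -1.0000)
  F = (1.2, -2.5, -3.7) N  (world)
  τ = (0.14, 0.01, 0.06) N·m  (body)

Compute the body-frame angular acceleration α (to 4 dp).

α = (1.0833, 0.1800, 0.2400)

precession coupling ω×(Iω) = (0.0750, -0.0080, 0.0480)
(τ − ω×Iω)/I = (1.0833, 0.1800, 0.2400)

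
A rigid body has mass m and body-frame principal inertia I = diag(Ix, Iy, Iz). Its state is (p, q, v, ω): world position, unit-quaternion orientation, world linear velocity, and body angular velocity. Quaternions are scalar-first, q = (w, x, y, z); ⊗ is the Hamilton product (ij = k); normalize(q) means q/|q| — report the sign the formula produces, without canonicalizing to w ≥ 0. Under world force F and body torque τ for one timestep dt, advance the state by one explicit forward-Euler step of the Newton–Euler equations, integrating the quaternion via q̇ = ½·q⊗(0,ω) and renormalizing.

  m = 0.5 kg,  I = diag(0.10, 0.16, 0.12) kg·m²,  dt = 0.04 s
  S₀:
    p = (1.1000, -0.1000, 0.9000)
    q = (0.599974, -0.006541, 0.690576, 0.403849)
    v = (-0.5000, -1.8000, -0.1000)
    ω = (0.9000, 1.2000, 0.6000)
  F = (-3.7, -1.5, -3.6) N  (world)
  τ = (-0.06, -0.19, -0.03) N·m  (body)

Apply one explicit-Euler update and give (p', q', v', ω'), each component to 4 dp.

p' = (1.0800, -0.1720, 0.8960)
q' = (0.5784, 0.0029, 0.7120, 0.3983)
v' = (-0.7960, -1.9200, -0.3880)
ω' = (0.8875, 1.1552, 0.5684)

a = F/m = (-7.4000, -3.0000, -7.2000)
p' = p + v·dt = (1.0800, -0.1720, 0.8960)
v' = v + a·dt = (-0.7960, -1.9200, -0.3880)
angular accel α = (-0.3120, -1.1200, -0.7900)
new body rate ω' = (0.8875, 1.1552, 0.5684)
q⊗(0,ω) = (-1.0651137, 0.4697034, 1.0873575, -0.2693832)
updated quaternion q' = (0.5784, 0.0029, 0.7120, 0.3983)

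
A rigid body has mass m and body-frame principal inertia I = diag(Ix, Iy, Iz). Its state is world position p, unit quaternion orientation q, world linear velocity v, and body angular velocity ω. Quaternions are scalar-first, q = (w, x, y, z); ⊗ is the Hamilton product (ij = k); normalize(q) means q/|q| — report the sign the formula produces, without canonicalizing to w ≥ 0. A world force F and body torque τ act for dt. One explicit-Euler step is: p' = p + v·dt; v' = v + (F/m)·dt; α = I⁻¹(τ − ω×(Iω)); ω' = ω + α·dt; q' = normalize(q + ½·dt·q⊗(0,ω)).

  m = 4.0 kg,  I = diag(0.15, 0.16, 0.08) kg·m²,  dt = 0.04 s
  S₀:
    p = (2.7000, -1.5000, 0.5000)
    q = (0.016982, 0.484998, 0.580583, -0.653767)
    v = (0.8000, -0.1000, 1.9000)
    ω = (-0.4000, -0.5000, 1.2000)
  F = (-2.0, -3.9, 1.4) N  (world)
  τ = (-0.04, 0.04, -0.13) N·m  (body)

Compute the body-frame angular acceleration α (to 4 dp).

ω×(Iω) gyroscopic = (0.0480, -0.0336, 0.0020)
α = I⁻¹(τ − ω×Iω) = (-0.5867, 0.4600, -1.6500)

α = (-0.5867, 0.4600, -1.6500)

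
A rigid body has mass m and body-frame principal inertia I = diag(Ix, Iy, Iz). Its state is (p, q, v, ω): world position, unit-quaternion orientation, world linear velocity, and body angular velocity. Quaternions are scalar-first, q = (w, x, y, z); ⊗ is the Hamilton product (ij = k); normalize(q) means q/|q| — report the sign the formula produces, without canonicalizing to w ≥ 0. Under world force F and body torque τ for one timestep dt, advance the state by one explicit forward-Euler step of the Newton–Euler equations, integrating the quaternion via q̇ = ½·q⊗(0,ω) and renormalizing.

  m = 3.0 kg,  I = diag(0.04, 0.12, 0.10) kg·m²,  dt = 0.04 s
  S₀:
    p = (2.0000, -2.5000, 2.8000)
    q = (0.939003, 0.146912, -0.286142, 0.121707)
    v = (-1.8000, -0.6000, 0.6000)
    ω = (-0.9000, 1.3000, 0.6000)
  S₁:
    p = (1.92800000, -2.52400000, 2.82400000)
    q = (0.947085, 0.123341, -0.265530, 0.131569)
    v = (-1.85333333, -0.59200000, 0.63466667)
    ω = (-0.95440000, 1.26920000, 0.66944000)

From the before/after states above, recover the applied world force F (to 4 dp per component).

F = (-4.0000, 0.6000, 2.6000)

velocity change Δv = (-0.05333333, 0.00800000, 0.03466667)
applied force F = (-4.0000, 0.6000, 2.6000)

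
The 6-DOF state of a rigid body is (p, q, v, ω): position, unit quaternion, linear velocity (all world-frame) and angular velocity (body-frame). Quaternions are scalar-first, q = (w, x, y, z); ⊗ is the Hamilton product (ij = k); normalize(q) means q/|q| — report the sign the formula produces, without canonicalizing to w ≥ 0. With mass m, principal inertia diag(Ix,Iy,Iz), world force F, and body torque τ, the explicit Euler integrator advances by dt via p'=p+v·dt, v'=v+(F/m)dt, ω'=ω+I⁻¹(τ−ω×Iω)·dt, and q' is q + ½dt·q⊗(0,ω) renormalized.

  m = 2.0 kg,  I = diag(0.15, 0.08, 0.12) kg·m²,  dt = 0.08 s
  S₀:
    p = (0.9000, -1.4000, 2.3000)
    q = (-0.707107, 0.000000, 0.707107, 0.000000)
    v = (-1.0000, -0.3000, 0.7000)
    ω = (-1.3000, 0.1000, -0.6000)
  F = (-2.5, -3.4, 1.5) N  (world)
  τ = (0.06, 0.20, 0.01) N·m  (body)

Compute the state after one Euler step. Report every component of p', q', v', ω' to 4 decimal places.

p' = (0.8200, -1.4240, 2.3560)
q' = (-0.7088, 0.0198, 0.7031, 0.0537)
v' = (-1.1000, -0.4360, 0.7600)
ω' = (-1.2667, 0.2766, -0.5994)

precession coupling ω×(Iω) = (-0.0024, 0.0234, 0.0091)
angular accel α = (0.4160, 2.2075, 0.0075)
ω + α·dt = (-1.2667, 0.2766, -0.5994)
2q̇ = q⊗(0,ω) = (-0.0707107, 0.4949749, -0.0707107, 1.3435033)
q + ½dt·q⊗(0,ω), renormalized = (-0.7088, 0.0198, 0.7031, 0.0537)
p' = p + v·dt = (0.8200, -1.4240, 2.3560)
v + (F/m)dt = (-1.1000, -0.4360, 0.7600)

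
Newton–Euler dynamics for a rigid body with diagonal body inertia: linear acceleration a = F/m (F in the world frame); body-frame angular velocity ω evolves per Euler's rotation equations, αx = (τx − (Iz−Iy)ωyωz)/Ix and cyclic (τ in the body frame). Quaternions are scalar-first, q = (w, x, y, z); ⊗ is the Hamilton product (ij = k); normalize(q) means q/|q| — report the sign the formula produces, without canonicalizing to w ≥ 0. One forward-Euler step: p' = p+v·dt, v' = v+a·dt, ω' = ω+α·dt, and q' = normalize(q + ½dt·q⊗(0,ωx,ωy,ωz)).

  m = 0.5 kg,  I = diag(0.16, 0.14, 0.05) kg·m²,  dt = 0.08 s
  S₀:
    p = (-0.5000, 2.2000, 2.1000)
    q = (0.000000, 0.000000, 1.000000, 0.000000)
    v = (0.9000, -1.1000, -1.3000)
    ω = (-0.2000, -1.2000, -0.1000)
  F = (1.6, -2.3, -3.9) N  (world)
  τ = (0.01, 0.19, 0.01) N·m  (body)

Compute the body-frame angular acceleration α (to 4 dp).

α = (0.1300, 1.3414, 0.2960)

ω×(Iω) gyroscopic = (-0.0108, 0.0022, -0.0048)
angular accel α = (0.1300, 1.3414, 0.2960)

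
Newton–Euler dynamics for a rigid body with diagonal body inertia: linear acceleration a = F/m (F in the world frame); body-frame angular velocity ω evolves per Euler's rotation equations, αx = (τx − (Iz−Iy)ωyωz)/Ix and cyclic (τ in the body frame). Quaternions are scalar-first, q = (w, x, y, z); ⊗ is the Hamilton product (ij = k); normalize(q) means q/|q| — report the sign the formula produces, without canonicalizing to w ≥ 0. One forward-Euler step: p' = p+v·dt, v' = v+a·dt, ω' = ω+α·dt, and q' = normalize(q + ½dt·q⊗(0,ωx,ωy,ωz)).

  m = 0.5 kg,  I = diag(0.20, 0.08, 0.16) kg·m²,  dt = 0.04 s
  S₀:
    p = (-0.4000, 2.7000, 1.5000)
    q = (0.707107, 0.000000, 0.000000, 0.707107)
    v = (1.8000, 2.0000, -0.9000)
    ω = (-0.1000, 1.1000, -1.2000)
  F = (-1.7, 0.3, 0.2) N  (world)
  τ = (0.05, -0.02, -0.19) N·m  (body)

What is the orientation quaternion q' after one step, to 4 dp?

q⊗(0,ω) = (0.8485284, -0.8485284, 0.7071070, -0.8485284)
q' = normalize(q + ½dt·q⊗(0,ω)) = (0.7237, -0.0170, 0.0141, 0.6898)

q' = (0.7237, -0.0170, 0.0141, 0.6898)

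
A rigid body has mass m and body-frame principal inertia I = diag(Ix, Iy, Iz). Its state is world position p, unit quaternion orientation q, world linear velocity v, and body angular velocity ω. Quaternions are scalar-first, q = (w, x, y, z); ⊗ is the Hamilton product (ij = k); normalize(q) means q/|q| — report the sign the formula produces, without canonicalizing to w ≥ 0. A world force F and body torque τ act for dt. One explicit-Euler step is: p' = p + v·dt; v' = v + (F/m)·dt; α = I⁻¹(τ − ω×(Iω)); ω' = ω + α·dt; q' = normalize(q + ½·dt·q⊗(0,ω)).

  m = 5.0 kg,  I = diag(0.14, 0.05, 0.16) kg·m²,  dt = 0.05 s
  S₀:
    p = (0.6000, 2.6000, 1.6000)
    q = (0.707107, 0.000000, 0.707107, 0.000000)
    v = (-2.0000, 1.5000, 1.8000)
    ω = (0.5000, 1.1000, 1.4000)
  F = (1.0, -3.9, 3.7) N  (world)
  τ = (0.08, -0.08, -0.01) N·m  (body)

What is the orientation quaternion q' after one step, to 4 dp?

q' = (0.6869, 0.0336, 0.7258, 0.0159)

2q̇ = q⊗(0,ω) = (-0.7778177, 1.3435033, 0.7778177, 0.6363963)
q' = normalize(q + ½dt·q⊗(0,ω)) = (0.6869, 0.0336, 0.7258, 0.0159)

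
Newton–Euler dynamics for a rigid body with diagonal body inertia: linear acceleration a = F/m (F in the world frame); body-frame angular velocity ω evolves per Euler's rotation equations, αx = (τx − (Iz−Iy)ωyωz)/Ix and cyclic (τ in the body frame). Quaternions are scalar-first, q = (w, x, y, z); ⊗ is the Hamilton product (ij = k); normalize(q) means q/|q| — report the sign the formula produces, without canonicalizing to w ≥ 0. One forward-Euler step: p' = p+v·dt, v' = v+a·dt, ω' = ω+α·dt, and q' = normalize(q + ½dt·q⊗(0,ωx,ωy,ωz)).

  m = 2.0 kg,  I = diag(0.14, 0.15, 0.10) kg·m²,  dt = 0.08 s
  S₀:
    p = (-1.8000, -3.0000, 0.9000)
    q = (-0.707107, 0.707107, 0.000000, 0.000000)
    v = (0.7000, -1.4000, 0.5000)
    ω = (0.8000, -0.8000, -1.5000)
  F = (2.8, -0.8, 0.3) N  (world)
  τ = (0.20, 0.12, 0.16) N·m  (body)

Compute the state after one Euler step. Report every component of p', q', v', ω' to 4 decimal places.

p' = (-1.7440, -3.1120, 0.9400)
q' = (-0.7277, 0.6826, 0.0649, 0.0197)
v' = (0.8120, -1.4320, 0.5120)
ω' = (0.9486, -0.7104, -1.3669)

p' = p + v·dt = (-1.7440, -3.1120, 0.9400)
new velocity v' = (0.8120, -1.4320, 0.5120)
precession coupling ω×(Iω) = (-0.0600, -0.0480, -0.0064)
(τ − ω×Iω)/I = (1.8571, 1.1200, 1.6640)
ω' = ω + α·dt = (0.9486, -0.7104, -1.3669)
2q̇ = q⊗(0,ω) = (-0.5656856, -0.5656856, 1.6263461, 0.4949749)
q' = normalize(q + ½dt·q⊗(0,ω)) = (-0.7277, 0.6826, 0.0649, 0.0197)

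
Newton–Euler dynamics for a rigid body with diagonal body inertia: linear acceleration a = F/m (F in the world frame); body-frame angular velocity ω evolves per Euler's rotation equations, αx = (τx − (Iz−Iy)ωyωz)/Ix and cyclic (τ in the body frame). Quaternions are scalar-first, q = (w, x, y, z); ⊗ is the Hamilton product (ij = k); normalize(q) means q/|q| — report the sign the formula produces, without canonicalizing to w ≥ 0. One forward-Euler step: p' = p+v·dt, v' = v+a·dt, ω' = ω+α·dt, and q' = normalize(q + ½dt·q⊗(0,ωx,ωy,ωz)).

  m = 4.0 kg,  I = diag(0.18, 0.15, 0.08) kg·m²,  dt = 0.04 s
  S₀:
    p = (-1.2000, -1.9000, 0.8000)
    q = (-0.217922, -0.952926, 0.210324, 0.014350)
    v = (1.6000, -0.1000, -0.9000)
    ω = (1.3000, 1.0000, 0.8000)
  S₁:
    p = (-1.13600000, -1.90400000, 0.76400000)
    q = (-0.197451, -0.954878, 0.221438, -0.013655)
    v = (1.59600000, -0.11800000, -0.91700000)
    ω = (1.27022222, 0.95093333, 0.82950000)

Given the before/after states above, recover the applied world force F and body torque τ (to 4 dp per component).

ω₁ − ω₀ = (-0.02977778, -0.04906667, 0.02950000)
applied torque τ = (-0.1900, -0.0800, 0.0200)
v₁ − v₀ = (-0.00400000, -0.01800000, -0.01700000)
m·(v₁−v₀)/dt = (-0.4000, -1.8000, -1.7000)

F = (-0.4000, -1.8000, -1.7000)
τ = (-0.1900, -0.0800, 0.0200)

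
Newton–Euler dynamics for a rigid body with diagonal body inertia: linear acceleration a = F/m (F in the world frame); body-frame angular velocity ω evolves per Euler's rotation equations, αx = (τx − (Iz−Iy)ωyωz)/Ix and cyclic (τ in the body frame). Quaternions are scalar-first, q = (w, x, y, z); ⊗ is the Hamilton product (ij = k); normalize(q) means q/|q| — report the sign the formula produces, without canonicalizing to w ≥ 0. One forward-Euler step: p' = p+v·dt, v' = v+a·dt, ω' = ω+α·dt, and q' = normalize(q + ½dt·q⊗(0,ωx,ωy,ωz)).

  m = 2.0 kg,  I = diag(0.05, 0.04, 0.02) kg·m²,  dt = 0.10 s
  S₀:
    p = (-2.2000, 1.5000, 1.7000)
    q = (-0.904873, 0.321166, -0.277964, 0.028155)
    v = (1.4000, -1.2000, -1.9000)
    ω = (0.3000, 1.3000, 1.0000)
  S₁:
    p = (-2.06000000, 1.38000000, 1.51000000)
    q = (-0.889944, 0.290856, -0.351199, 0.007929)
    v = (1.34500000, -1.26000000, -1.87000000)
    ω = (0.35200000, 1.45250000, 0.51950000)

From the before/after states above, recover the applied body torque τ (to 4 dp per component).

ω₁ − ω₀ = (0.05200000, 0.15250000, -0.48050000)
gyro term ω₀×Iω₀ = (-0.0260, 0.0090, -0.0039)
τ = I·(Δω/dt) + ω₀×(Iω₀) = (0.0000, 0.0700, -0.1000)

τ = (0.0000, 0.0700, -0.1000)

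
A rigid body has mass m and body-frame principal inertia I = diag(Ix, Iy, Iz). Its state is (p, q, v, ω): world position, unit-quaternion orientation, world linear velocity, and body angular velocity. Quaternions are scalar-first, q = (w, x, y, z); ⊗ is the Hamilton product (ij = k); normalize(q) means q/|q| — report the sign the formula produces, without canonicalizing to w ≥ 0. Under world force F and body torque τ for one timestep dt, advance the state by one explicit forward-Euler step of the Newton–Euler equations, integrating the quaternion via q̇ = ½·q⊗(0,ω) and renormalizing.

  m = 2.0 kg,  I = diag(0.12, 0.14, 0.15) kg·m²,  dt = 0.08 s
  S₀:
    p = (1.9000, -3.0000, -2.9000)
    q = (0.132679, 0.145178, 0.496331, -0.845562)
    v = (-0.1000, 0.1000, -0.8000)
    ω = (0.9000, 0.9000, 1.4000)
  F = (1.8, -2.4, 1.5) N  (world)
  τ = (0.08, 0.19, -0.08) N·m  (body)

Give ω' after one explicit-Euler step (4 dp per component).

ω' = (0.9449, 1.0302, 1.3487)

ω×(Iω) gyroscopic = (0.0126, -0.0378, 0.0162)
(τ − ω×Iω)/I = (0.5617, 1.6271, -0.6413)
new body rate ω' = (0.9449, 1.0302, 1.3487)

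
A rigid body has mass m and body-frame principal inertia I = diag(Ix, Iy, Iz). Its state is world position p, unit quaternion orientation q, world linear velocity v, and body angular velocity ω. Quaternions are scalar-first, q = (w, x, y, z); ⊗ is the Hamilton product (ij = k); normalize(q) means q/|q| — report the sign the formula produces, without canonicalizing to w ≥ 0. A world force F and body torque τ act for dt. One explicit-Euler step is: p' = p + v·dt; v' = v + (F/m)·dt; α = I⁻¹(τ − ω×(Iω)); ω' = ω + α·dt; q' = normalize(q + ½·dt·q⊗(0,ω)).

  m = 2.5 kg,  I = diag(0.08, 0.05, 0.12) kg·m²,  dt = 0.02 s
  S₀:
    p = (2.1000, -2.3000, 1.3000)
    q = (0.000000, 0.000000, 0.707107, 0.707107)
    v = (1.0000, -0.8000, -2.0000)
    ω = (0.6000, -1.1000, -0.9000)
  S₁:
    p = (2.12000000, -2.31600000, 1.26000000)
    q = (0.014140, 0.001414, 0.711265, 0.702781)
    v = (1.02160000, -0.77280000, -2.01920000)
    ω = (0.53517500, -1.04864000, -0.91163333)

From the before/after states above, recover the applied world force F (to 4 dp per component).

F = (2.7000, 3.4000, -2.4000)

Δv = v₁−v₀ = (0.02160000, 0.02720000, -0.01920000)
m·(v₁−v₀)/dt = (2.7000, 3.4000, -2.4000)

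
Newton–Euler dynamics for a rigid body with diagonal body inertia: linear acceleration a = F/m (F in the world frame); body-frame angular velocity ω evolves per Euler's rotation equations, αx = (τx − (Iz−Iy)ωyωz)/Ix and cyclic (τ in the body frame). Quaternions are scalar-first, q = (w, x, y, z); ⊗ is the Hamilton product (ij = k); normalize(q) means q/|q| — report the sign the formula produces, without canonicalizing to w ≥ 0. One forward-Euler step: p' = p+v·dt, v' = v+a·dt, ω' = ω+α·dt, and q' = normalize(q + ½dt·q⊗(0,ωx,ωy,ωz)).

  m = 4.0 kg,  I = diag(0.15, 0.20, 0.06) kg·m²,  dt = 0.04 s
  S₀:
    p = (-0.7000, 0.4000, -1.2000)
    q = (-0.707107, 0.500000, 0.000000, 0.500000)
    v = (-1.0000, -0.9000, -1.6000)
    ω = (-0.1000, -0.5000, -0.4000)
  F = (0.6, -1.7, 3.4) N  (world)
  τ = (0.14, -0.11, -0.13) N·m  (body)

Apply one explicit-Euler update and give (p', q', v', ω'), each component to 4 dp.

p' = (-0.7400, 0.3640, -1.2640)
q' = (-0.7020, 0.5064, 0.0101, 0.5006)
v' = (-0.9940, -0.9170, -1.5660)
ω' = (-0.0552, -0.5227, -0.4883)

ω×(Iω) gyroscopic = (-0.0280, 0.0036, 0.0025)
angular accel α = (1.1200, -0.5680, -2.2083)
new body rate ω' = (-0.0552, -0.5227, -0.4883)
2q̇ = q⊗(0,ω) = (0.2500000, 0.3207107, 0.5035535, 0.0328428)
q' = normalize(q + ½dt·q⊗(0,ω)) = (-0.7020, 0.5064, 0.0101, 0.5006)
a = (0.1500, -0.4250, 0.8500)
new position p' = (-0.7400, 0.3640, -1.2640)
new velocity v' = (-0.9940, -0.9170, -1.5660)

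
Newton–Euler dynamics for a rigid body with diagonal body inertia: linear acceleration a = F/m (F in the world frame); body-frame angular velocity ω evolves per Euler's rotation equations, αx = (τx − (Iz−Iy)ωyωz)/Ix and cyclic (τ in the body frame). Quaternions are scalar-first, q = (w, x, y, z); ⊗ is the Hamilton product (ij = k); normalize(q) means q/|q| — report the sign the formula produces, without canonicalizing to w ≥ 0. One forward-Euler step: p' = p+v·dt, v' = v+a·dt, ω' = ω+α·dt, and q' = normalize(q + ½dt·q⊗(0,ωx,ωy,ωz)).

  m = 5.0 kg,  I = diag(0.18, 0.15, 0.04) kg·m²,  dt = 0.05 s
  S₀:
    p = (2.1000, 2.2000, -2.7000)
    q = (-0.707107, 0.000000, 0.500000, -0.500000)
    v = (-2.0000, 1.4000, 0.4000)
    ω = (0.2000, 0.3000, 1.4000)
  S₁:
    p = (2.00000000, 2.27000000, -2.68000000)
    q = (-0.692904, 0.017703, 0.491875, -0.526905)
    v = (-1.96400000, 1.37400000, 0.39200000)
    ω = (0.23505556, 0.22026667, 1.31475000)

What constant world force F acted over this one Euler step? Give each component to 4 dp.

F = (3.6000, -2.6000, -0.8000)

velocity change Δv = (0.03600000, -0.02600000, -0.00800000)
m·(v₁−v₀)/dt = (3.6000, -2.6000, -0.8000)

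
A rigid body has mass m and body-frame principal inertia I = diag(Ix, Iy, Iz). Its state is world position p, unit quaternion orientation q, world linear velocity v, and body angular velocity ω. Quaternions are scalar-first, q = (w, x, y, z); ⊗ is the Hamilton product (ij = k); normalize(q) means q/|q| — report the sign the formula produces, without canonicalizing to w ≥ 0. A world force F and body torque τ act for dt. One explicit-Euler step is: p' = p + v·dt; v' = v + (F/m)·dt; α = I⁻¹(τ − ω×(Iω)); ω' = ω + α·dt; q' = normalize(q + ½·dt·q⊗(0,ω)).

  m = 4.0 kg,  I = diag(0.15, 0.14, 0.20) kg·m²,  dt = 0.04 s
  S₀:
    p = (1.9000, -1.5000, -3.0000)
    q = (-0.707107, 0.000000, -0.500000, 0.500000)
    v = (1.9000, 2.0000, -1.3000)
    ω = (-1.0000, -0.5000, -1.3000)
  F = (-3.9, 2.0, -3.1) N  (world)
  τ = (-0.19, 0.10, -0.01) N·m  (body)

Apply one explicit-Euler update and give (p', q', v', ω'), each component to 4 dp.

p' = (1.9760, -1.4200, -3.0520)
q' = (-0.6987, 0.0321, -0.5026, 0.5081)
v' = (1.8610, 2.0200, -1.3310)
ω' = (-1.0611, -0.4529, -1.3010)

a = (-0.9750, 0.5000, -0.7750)
p' = p + v·dt = (1.9760, -1.4200, -3.0520)
v + (F/m)dt = (1.8610, 2.0200, -1.3310)
precession coupling ω×(Iω) = (0.0390, -0.0650, -0.0050)
(τ − ω×Iω)/I = (-1.5267, 1.1786, -0.0250)
ω' = ω + α·dt = (-1.0611, -0.4529, -1.3010)
Hamilton product q⊗(0,ω) = (0.4000000, 1.6071070, -0.1464465, 0.4192391)
updated quaternion q' = (-0.6987, 0.0321, -0.5026, 0.5081)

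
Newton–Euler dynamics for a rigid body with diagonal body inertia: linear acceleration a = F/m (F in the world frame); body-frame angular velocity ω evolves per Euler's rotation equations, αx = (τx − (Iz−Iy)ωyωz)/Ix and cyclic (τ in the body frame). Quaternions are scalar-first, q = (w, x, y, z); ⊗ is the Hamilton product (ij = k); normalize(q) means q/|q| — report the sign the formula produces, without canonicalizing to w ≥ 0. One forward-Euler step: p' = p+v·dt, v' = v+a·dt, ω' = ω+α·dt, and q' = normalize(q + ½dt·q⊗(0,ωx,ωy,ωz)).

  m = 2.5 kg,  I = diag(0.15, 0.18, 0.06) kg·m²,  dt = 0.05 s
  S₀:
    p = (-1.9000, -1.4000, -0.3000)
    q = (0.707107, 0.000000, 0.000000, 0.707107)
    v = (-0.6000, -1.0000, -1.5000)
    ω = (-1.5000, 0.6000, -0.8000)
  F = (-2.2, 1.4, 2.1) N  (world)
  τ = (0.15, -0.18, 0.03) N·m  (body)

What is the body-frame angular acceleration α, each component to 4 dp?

ω×(Iω) gyroscopic = (0.0576, 0.1080, -0.0270)
angular accel α = (0.6160, -1.6000, 0.9500)

α = (0.6160, -1.6000, 0.9500)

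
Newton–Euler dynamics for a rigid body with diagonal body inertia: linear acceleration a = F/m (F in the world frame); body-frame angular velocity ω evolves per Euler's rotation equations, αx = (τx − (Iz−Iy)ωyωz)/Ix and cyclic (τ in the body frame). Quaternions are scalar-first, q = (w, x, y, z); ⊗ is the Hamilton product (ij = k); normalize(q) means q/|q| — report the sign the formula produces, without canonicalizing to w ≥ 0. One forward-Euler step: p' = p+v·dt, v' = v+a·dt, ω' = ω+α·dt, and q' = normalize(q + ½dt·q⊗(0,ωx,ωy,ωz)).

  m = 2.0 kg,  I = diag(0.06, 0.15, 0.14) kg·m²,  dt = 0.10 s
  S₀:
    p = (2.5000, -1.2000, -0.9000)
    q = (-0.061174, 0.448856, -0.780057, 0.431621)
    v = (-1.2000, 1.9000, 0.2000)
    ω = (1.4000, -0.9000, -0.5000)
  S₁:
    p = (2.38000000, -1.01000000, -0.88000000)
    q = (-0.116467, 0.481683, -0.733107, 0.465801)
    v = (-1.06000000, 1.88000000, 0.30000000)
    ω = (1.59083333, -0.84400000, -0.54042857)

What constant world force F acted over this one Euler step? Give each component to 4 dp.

velocity change Δv = (0.14000000, -0.02000000, 0.10000000)
applied force F = (2.8000, -0.4000, 2.0000)

F = (2.8000, -0.4000, 2.0000)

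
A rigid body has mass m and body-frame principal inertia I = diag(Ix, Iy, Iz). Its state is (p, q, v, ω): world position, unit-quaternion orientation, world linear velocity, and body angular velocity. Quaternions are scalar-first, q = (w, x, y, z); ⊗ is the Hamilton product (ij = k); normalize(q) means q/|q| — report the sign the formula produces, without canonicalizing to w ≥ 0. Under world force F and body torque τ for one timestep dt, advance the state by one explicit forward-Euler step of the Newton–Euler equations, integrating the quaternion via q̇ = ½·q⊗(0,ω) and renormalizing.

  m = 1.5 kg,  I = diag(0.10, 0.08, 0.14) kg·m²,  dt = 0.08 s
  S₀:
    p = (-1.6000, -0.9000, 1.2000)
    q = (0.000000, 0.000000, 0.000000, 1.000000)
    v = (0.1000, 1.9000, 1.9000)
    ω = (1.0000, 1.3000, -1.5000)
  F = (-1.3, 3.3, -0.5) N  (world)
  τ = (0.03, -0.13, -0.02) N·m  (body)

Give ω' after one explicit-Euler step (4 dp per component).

angular accel α = (1.4700, -2.3750, 0.0429)
new body rate ω' = (1.1176, 1.1100, -1.4966)

ω' = (1.1176, 1.1100, -1.4966)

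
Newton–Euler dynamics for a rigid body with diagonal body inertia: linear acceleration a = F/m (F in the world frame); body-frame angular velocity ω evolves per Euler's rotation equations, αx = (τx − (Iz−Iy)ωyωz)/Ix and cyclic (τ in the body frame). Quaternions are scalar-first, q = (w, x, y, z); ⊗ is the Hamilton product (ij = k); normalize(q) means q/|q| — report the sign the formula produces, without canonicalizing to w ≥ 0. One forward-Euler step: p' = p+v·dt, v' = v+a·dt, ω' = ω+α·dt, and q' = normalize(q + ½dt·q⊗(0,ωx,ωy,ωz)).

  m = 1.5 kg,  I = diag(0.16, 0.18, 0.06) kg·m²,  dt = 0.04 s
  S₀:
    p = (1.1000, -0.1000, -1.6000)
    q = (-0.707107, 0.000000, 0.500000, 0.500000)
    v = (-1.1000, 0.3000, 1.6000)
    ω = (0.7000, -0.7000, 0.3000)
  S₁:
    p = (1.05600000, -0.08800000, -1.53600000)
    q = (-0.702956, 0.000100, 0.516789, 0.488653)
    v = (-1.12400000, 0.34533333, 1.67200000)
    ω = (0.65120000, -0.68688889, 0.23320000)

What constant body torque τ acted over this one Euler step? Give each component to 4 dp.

Δω = ω₁−ω₀ = (-0.04880000, 0.01311111, -0.06680000)
τ = I·(Δω/dt) + ω₀×(Iω₀) = (-0.1700, 0.0800, -0.1100)

τ = (-0.1700, 0.0800, -0.1100)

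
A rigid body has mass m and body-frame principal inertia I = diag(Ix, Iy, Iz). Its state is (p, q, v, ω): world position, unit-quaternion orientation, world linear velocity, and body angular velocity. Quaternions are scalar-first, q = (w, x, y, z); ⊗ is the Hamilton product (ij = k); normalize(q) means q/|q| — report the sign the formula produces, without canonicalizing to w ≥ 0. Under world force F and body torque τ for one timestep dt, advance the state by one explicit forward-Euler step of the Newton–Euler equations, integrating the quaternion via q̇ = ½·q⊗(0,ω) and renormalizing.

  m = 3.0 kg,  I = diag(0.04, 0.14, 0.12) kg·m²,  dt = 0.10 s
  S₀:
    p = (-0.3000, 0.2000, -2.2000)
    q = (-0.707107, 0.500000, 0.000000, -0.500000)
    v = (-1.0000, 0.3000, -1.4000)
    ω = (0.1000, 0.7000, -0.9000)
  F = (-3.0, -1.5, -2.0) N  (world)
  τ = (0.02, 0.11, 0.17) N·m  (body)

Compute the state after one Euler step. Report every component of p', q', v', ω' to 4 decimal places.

a = F/m = (-1.0000, -0.5000, -0.6667)
new position p' = (-0.4000, 0.2300, -2.3400)
v' = v + a·dt = (-1.1000, 0.2500, -1.4667)
ω×(Iω) gyroscopic = (0.0126, 0.0072, 0.0070)
(τ − ω×Iω)/I = (0.1850, 0.7343, 1.3583)
ω + α·dt = (0.1185, 0.7734, -0.7642)
2q̇ = q⊗(0,ω) = (-0.5000000, 0.2792893, -0.0949749, 0.9863963)
q + ½dt·q⊗(0,ω), renormalized = (-0.7309, 0.5131, -0.0047, -0.4499)

p' = (-0.4000, 0.2300, -2.3400)
q' = (-0.7309, 0.5131, -0.0047, -0.4499)
v' = (-1.1000, 0.2500, -1.4667)
ω' = (0.1185, 0.7734, -0.7642)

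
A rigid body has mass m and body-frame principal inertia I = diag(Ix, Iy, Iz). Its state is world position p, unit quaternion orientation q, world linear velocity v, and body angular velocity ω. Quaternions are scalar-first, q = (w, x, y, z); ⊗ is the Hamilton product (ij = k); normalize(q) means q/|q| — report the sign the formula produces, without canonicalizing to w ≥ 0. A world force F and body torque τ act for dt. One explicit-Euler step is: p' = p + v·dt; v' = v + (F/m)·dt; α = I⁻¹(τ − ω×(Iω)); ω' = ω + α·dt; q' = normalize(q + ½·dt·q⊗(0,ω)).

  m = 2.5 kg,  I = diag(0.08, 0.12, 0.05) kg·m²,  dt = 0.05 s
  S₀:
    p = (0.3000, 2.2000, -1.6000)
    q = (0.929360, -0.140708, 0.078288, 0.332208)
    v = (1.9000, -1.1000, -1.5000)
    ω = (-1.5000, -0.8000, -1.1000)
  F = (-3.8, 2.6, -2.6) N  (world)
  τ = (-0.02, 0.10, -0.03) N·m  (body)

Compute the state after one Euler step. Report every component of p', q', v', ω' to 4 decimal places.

p' = (0.3950, 2.1450, -1.6750)
q' = (0.9336, -0.1708, 0.0433, 0.3120)
v' = (1.8240, -1.0480, -1.5520)
ω' = (-1.4740, -0.7790, -1.1780)

α = I⁻¹(τ − ω×Iω) = (0.5200, 0.4208, -1.5600)
ω' = ω + α·dt = (-1.4740, -0.7790, -1.1780)
2q̇ = q⊗(0,ω) = (0.2169972, -1.2143904, -1.3965788, -0.7922976)
q' = normalize(q + ½dt·q⊗(0,ω)) = (0.9336, -0.1708, 0.0433, 0.3120)
a = (-1.5200, 1.0400, -1.0400)
p' = p + v·dt = (0.3950, 2.1450, -1.6750)
v' = v + a·dt = (1.8240, -1.0480, -1.5520)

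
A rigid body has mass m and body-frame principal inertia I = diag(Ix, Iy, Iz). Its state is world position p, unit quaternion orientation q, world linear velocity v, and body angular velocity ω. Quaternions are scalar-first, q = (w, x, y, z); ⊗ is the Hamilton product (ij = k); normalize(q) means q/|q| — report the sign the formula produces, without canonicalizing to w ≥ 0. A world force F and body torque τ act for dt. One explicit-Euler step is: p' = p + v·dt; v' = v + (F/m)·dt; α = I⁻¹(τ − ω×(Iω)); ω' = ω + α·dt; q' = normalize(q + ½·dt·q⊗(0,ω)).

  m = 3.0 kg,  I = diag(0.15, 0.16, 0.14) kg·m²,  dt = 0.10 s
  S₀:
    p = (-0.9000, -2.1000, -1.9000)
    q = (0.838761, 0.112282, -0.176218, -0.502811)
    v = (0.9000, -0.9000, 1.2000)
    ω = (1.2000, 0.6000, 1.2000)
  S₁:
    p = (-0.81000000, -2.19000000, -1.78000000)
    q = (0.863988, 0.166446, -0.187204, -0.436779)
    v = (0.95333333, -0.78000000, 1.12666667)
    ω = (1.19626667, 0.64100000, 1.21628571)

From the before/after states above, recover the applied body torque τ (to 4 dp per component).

τ = (-0.0200, 0.0800, 0.0300)

ω₁ − ω₀ = (-0.00373333, 0.04100000, 0.01628571)
I·α + gyro = (-0.0200, 0.0800, 0.0300)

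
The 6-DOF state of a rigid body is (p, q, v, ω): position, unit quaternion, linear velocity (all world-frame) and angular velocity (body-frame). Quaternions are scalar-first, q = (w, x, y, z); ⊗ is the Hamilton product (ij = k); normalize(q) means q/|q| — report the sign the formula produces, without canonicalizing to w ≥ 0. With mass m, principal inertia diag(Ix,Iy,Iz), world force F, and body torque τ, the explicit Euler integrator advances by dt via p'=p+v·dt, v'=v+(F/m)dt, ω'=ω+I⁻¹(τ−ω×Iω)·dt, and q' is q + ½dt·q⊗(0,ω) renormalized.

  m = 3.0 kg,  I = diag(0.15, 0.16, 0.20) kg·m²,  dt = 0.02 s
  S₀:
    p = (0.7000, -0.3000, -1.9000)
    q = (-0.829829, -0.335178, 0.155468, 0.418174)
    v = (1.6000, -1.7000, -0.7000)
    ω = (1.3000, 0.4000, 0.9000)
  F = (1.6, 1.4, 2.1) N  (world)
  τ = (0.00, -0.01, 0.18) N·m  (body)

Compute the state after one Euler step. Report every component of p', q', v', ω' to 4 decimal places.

p' = (0.7320, -0.3340, -1.9140)
q' = (-0.8297, -0.3462, 0.1606, 0.4073)
v' = (1.6107, -1.6907, -0.6860)
ω' = (1.2981, 0.4061, 0.9175)

precession coupling ω×(Iω) = (0.0144, -0.0585, 0.0052)
angular accel α = (-0.0960, 0.3031, 0.8740)
ω' = ω + α·dt = (1.2981, 0.4061, 0.9175)
q⊗(0,ω) = (-0.0028124, -1.1061261, 0.5133548, -1.0830257)
q + ½dt·q⊗(0,ω), renormalized = (-0.8297, -0.3462, 0.1606, 0.4073)
linear accel F/m = (0.5333, 0.4667, 0.7000)
p' = p + v·dt = (0.7320, -0.3340, -1.9140)
new velocity v' = (1.6107, -1.6907, -0.6860)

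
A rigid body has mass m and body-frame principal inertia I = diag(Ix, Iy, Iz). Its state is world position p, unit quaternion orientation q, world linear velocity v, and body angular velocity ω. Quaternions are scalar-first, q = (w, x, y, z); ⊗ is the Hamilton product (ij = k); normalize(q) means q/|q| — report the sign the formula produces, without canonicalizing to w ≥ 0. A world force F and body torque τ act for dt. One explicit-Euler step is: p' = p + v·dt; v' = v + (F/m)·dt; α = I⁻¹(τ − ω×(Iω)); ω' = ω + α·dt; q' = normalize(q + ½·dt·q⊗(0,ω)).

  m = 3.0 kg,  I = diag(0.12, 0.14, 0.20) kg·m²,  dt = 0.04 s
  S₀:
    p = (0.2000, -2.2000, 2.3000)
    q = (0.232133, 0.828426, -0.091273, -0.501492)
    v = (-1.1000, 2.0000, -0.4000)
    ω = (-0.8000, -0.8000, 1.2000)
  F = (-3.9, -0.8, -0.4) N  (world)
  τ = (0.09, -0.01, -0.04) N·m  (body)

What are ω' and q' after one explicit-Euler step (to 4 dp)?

gyro term ω×Iω = (-0.0576, 0.0768, 0.0128)
(τ − ω×Iω)/I = (1.2300, -0.6200, -0.2640)
ω' = ω + α·dt = (-0.7508, -0.8248, 1.1894)
q⊗(0,ω) = (1.1915128, -0.6964276, -0.7786240, -0.4571996)
q' = normalize(q + ½dt·q⊗(0,ω)) = (0.2558, 0.8141, -0.1068, -0.5104)

ω' = (-0.7508, -0.8248, 1.1894)
q' = (0.2558, 0.8141, -0.1068, -0.5104)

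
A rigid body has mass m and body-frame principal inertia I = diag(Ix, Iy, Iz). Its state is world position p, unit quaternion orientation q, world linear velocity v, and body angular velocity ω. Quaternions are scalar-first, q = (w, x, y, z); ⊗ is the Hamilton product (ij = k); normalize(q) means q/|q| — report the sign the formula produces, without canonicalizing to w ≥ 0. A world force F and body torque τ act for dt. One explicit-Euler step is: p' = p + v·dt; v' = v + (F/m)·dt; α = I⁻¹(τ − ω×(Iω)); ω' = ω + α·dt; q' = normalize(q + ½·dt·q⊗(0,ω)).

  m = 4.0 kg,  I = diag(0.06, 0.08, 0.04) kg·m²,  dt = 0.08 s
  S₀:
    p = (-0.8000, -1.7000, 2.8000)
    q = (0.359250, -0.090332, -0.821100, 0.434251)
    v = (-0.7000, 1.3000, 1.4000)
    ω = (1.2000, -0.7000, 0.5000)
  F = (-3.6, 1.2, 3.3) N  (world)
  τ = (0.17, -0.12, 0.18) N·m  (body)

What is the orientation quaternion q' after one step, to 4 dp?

q⊗(0,ω) = (-0.6834971, 0.3245257, 0.3147922, 1.2281774)
q' = normalize(q + ½dt·q⊗(0,ω)) = (0.3313, -0.0772, -0.8071, 0.4825)

q' = (0.3313, -0.0772, -0.8071, 0.4825)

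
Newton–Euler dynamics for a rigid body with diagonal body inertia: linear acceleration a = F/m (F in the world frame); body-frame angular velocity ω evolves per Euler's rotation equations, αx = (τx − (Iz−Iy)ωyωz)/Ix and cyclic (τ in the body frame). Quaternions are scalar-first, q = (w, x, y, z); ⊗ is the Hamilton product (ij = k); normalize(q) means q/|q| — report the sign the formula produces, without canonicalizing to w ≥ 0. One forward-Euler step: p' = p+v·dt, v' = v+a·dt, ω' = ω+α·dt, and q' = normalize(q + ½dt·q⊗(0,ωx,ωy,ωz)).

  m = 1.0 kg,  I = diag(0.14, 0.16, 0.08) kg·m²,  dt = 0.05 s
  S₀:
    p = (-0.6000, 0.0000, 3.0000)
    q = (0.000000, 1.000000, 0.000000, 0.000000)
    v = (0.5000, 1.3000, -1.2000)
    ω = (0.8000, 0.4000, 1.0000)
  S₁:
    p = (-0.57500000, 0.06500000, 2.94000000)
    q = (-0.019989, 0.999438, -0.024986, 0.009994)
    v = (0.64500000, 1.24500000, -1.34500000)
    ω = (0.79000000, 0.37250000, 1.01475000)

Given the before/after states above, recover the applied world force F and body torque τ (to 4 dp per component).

F = (2.9000, -1.1000, -2.9000)
τ = (-0.0600, -0.0400, 0.0300)

ω₁ − ω₀ = (-0.01000000, -0.02750000, 0.01475000)
applied torque τ = (-0.0600, -0.0400, 0.0300)
velocity change Δv = (0.14500000, -0.05500000, -0.14500000)
F = m·Δv/dt = (2.9000, -1.1000, -2.9000)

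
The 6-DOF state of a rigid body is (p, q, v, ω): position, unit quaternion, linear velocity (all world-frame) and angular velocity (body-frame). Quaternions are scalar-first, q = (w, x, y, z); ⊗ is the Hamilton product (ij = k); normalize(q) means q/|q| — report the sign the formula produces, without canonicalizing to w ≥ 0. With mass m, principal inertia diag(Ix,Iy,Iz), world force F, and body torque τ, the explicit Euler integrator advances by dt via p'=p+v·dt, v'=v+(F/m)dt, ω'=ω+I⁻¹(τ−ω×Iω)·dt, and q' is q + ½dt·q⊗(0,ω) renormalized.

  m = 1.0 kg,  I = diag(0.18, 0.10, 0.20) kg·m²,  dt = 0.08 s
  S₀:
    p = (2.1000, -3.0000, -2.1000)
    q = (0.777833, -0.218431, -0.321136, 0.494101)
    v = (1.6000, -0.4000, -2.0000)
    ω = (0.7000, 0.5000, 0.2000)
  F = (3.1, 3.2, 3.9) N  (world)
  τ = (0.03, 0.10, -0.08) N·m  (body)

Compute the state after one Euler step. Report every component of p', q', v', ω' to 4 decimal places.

p' = (2.2280, -3.0320, -2.2600)
q' = (0.7859, -0.2090, -0.2898, 0.5046)
v' = (1.8480, -0.1440, -1.6880)
ω' = (0.7089, 0.5822, 0.1792)

angular accel α = (0.1111, 1.0280, -0.2600)
ω + α·dt = (0.7089, 0.5822, 0.1792)
q⊗(0,ω) = (0.2146495, 0.2332054, 0.7784734, 0.2711463)
q + ½dt·q⊗(0,ω), renormalized = (0.7859, -0.2090, -0.2898, 0.5046)
new position p' = (2.2280, -3.0320, -2.2600)
v + (F/m)dt = (1.8480, -0.1440, -1.6880)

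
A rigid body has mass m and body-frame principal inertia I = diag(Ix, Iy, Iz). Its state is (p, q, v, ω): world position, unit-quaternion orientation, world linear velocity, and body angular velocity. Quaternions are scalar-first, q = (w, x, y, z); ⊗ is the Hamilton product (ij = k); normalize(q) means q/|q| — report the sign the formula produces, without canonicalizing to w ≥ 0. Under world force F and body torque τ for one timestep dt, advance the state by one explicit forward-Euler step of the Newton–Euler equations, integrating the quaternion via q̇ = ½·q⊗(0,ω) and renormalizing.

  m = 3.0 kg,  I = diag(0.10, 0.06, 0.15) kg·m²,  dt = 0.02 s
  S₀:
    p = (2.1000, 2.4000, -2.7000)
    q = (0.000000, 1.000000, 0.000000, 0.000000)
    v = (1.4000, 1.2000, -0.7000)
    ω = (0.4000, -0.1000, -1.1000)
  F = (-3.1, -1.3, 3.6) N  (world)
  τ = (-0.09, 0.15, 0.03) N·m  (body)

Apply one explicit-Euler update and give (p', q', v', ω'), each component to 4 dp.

α = I⁻¹(τ − ω×Iω) = (-0.9990, 2.1333, 0.1893)
ω + α·dt = (0.3800, -0.0573, -1.0962)
q⊗(0,ω) = (-0.4000000, 0.0000000, 1.1000000, -0.1000000)
q' = normalize(q + ½dt·q⊗(0,ω)) = (-0.0040, 0.9999, 0.0110, -0.0010)
a = (-1.0333, -0.4333, 1.2000)
p' = p + v·dt = (2.1280, 2.4240, -2.7140)
v' = v + a·dt = (1.3793, 1.1913, -0.6760)

p' = (2.1280, 2.4240, -2.7140)
q' = (-0.0040, 0.9999, 0.0110, -0.0010)
v' = (1.3793, 1.1913, -0.6760)
ω' = (0.3800, -0.0573, -1.0962)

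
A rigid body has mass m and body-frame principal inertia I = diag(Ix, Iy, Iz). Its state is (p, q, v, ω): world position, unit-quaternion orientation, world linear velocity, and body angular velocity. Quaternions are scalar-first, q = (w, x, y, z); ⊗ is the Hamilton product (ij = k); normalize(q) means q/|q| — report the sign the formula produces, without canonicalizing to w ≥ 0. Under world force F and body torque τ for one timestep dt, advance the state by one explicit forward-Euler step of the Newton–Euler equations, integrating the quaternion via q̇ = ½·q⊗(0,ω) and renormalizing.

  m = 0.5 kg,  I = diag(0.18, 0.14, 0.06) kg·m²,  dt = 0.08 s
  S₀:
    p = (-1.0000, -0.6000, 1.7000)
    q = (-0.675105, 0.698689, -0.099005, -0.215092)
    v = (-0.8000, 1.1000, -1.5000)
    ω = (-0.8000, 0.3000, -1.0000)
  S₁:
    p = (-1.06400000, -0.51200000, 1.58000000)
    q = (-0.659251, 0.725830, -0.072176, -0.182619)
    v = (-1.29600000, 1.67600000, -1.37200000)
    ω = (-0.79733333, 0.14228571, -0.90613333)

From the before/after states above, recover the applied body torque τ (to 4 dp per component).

τ = (0.0300, -0.1800, 0.0800)

Δω = ω₁−ω₀ = (0.00266667, -0.15771429, 0.09386667)
ω₀×(Iω₀) = (0.0240, 0.0960, 0.0096)
I·α + gyro = (0.0300, -0.1800, 0.0800)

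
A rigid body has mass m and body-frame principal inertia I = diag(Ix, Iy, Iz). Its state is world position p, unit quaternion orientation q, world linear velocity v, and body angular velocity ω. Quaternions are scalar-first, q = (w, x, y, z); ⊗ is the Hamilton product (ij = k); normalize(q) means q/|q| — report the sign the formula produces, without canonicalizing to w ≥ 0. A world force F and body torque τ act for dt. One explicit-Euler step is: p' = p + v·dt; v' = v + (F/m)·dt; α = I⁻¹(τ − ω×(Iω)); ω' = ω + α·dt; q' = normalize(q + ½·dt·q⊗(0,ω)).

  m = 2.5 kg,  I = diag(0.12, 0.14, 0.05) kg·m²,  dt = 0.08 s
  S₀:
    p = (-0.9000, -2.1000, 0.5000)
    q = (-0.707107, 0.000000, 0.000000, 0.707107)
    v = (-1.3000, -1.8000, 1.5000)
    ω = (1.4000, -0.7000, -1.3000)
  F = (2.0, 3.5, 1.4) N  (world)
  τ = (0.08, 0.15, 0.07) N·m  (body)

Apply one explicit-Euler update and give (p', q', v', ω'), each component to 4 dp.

a = F/m = (0.8000, 1.4000, 0.5600)
p + v·dt = (-1.0040, -2.2440, 0.6200)
v' = v + a·dt = (-1.2360, -1.6880, 1.5448)
precession coupling ω×(Iω) = (-0.0819, -0.1274, -0.0196)
(τ − ω×Iω)/I = (1.3492, 1.9814, 1.7920)
ω' = ω + α·dt = (1.5079, -0.5415, -1.1566)
2q̇ = q⊗(0,ω) = (0.9192391, -0.4949749, 1.4849247, 0.9192391)
q' = normalize(q + ½dt·q⊗(0,ω)) = (-0.6681, -0.0197, 0.0592, 0.7414)

p' = (-1.0040, -2.2440, 0.6200)
q' = (-0.6681, -0.0197, 0.0592, 0.7414)
v' = (-1.2360, -1.6880, 1.5448)
ω' = (1.5079, -0.5415, -1.1566)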